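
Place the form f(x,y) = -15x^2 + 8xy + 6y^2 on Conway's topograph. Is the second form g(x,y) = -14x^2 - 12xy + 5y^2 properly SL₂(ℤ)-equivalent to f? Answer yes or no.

D₁ = 424, D₂ = 424
river cycle of f (length 18): (6, 16, -7), (-7, 12, 10), (10, 8, -9), (-9, 10, 9), (9, 8, -10), (-10, 12, 7), (7, 16, -6), (-6, 20, 1), (1, 20, -6), (-6, 16, 7), … (8 more)
river cycle of g (length 14): (5, 12, -14), (-14, 16, 3), (3, 20, -2), (-2, 20, 3), (3, 16, -14), (-14, 12, 5), (5, 18, -5), (-5, 12, 14), (14, 16, -3), (-3, 20, 2), … (4 more)
cycles differ ⇒ inequivalent

no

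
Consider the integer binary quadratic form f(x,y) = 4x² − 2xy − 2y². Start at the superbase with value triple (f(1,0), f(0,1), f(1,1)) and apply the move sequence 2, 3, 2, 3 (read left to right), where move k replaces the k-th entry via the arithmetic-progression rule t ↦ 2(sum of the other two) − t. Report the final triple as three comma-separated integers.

start (4,-2,0) = (f(1,0),f(0,1),f(1,1))
replace slot 2: 2·(4+0) − (-2) = 10 → (4,10,0)
replace slot 3: 2·(4+10) − 0 = 28 → (4,10,28)
replace slot 2: 2·(4+28) − 10 = 54 → (4,54,28)
replace slot 3: 2·(4+54) − 28 = 88 → (4,54,88)

4,54,88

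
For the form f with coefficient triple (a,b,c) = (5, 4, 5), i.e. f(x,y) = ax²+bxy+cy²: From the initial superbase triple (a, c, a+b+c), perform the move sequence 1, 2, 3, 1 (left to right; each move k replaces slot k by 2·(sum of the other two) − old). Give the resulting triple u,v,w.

start (5,5,14) = (f(1,0),f(0,1),f(1,1))
replace slot 1: 2·(5+14) − 5 = 33 → (33,5,14)
replace slot 2: 2·(33+14) − 5 = 89 → (33,89,14)
replace slot 3: 2·(33+89) − 14 = 230 → (33,89,230)
replace slot 1: 2·(89+230) − 33 = 605 → (605,89,230)

605,89,230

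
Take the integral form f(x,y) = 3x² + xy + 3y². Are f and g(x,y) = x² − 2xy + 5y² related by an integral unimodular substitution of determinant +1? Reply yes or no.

D₁ = -35, D₂ = -16
discriminants differ ⇒ not SL₂(ℤ)-equivalent

no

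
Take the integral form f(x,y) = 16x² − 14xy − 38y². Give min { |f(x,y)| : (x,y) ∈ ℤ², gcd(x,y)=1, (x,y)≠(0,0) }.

descent: ρ → (-38,14,16)
descent: ρ → (16,50,-2)  [lands on river]
river: ρ → (-2,50,16)
river: ρ → (16,46,-8)
river: ρ → (-8,50,4)
river: ρ → (4,46,-32)
river: ρ → (-32,18,18)
river: ρ → (18,18,-32)
river: ρ → (-32,46,4)
river: ρ → (4,50,-8)
river: ρ → (-8,46,16)
closes: descent 2, river 10
min |a| on river = 2

2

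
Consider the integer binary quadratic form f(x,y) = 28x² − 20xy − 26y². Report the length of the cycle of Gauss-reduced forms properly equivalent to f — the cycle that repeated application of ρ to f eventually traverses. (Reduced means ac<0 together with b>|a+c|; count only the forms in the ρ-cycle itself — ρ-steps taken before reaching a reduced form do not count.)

D = 3312, ⌊√D⌋ = 57
descent: ρ → (-26,20,28)  [lands on river]
river: ρ → (28,36,-18)
river: ρ → (-18,36,28)
river: ρ → (28,20,-26)
river: ρ → (-26,32,22)
river: ρ → (22,56,-2)
river: ρ → (-2,56,22)
river: ρ → (22,32,-26)
ρ-cycle length = 8 (tail of 1 descent step not counted)

8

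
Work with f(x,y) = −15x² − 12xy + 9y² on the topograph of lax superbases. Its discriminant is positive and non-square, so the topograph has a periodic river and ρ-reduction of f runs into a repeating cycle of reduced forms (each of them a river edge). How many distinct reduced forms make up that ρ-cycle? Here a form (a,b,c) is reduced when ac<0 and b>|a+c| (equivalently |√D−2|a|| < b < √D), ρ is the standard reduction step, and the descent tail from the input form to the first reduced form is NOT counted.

D = 684, ⌊√D⌋ = 26
descent: ρ → (9,12,-15)  [lands on river]
river: ρ → (-15,18,6)
river: ρ → (6,18,-15)
river: ρ → (-15,12,9)
river: ρ → (9,24,-3)
river: ρ → (-3,24,9)
ρ-cycle length = 6 (tail of 1 descent step not counted)

6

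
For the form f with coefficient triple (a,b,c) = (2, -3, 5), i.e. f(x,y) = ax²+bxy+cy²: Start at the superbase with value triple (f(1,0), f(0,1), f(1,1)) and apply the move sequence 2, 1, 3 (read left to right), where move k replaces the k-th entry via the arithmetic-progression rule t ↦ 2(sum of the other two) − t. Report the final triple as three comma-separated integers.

start (2,5,4) = (f(1,0),f(0,1),f(1,1))
replace slot 2: 2·(2+4) − 5 = 7 → (2,7,4)
replace slot 1: 2·(7+4) − 2 = 20 → (20,7,4)
replace slot 3: 2·(20+7) − 4 = 50 → (20,7,50)

20,7,50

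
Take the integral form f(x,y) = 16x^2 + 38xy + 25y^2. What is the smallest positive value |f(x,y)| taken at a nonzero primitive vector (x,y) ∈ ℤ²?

translate: b→6 (≡38 mod 32), so (16,38,25)→(16,6,3)
flip: (16,6,3)→(3,-6,16)
translate: b→0 (≡-6 mod 6), so (3,-6,16)→(3,0,13)
reduced (well bottom): (3,0,13) with a≤c, −a<b≤a
well minimum = a = 3

3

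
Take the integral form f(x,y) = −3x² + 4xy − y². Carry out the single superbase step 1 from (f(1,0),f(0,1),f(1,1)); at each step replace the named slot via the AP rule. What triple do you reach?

start (-3,-1,0) = (f(1,0),f(0,1),f(1,1))
replace slot 1: 2·((-1)+0) − (-3) = 1 → (1,-1,0)

1,-1,0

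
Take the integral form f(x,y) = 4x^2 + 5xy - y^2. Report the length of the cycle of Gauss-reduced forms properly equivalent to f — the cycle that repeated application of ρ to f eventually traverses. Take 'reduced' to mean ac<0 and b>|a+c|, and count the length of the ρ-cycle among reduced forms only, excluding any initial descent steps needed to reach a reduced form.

D = 41, ⌊√D⌋ = 6
river: ρ → (-1,5,4)
river: ρ → (4,3,-2)
river: ρ → (-2,5,2)
river: ρ → (2,3,-4)
river: ρ → (-4,5,1)
river: ρ → (1,5,-4)
river: ρ → (-4,3,2)
river: ρ → (2,5,-2)
river: ρ → (-2,3,4)
river: ρ → (4,5,-1)
ρ-cycle length = 10 (tail of 0 descent steps not counted)

10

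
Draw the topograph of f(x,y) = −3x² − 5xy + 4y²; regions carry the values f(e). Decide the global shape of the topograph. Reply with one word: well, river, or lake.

D = b²−4ac = (-5)² − 4·(-3)·4 = 73
D > 0 non-square ⇒ indefinite ⇒ periodic river

river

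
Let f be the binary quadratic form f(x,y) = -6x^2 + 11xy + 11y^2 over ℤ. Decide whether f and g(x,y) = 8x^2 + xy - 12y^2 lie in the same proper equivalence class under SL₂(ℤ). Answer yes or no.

D₁ = 385, D₂ = 385
river cycle of f (length 12): (11, 11, -6), (-6, 13, 9), (9, 5, -10), (-10, 15, 4), (4, 17, -6), (-6, 19, 1), (1, 19, -6), (-6, 17, 4), (4, 15, -10), (-10, 5, 9), … (2 more)
river cycle of g (length 10): (8, 17, -3), (-3, 19, 2), (2, 17, -12), (-12, 7, 7), (7, 7, -12), (-12, 17, 2), (2, 19, -3), (-3, 17, 8), (8, 15, -5), (-5, 15, 8)
cycles differ ⇒ inequivalent

no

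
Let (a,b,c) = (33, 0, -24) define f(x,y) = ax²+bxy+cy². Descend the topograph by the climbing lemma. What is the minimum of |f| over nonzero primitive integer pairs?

descent: ρ → (-24,48,9)  [lands on river]
river: ρ → (9,42,-39)
river: ρ → (-39,36,12)
river: ρ → (12,36,-39)
river: ρ → (-39,42,9)
river: ρ → (9,48,-24)
closes: descent 1, river 6
min |a| on river = 9

9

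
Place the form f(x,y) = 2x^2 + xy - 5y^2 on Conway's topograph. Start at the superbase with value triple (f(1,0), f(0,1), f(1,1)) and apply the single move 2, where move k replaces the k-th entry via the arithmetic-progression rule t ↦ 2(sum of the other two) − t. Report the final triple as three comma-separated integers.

start (2,-5,-2) = (f(1,0),f(0,1),f(1,1))
replace slot 2: 2·(2+(-2)) − (-5) = 5 → (2,5,-2)

2,5,-2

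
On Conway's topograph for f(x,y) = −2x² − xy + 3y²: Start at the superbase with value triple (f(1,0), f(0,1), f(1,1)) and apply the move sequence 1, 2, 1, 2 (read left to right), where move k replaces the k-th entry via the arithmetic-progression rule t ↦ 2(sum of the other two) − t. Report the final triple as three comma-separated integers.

start (-2,3,0) = (f(1,0),f(0,1),f(1,1))
replace slot 1: 2·(3+0) − (-2) = 8 → (8,3,0)
replace slot 2: 2·(8+0) − 3 = 13 → (8,13,0)
replace slot 1: 2·(13+0) − 8 = 18 → (18,13,0)
replace slot 2: 2·(18+0) − 13 = 23 → (18,23,0)

18,23,0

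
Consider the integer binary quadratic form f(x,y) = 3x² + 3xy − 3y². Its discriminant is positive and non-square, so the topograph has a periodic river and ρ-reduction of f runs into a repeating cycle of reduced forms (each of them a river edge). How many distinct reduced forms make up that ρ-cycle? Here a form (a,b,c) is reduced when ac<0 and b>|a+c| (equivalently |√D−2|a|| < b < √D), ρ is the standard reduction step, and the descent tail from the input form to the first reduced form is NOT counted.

D = 45, ⌊√D⌋ = 6
river: ρ → (-3,3,3)
river: ρ → (3,3,-3)
ρ-cycle length = 2 (tail of 0 descent steps not counted)

2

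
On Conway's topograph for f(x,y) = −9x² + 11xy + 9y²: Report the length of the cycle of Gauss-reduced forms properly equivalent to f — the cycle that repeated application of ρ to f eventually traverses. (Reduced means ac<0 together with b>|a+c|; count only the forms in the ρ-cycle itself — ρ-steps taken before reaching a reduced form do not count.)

D = 445, ⌊√D⌋ = 21
river: ρ → (9,7,-11)
river: ρ → (-11,15,5)
river: ρ → (5,15,-11)
river: ρ → (-11,7,9)
river: ρ → (9,11,-9)
river: ρ → (-9,7,11)
river: ρ → (11,15,-5)
river: ρ → (-5,15,11)
river: ρ → (11,7,-9)
river: ρ → (-9,11,9)
ρ-cycle length = 10 (tail of 0 descent steps not counted)

10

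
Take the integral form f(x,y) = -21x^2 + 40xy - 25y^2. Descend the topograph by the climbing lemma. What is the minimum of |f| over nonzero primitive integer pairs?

translate: b→2 (≡-40 mod 42), so (21,-40,25)→(21,2,6)
flip: (21,2,6)→(6,-2,21)
reduced (well bottom): (6,-2,21) with a≤c, −a<b≤a
well minimum |f| = |-6| = 6 (negative-definite)

6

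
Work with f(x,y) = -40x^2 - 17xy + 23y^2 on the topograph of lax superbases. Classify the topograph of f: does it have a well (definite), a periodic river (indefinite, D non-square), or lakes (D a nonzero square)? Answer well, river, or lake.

D = b²−4ac = (-17)² − 4·(-40)·23 = 3969
D = 63² is a perfect square ⇒ form factors over ℤ ⇒ lakes

lake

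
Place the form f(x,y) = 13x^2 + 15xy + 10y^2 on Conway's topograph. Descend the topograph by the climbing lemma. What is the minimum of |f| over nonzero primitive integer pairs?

translate: b→-11 (≡15 mod 26), so (13,15,10)→(13,-11,8)
flip: (13,-11,8)→(8,11,13)
translate: b→-5 (≡11 mod 16), so (8,11,13)→(8,-5,10)
reduced (well bottom): (8,-5,10) with a≤c, −a<b≤a
well minimum = a = 8

8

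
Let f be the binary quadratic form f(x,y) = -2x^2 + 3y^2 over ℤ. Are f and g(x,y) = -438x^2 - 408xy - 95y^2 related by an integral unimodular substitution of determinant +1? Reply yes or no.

D₁ = 24, D₂ = 24
river cycle of f (length 2): (-2, 4, 1), (1, 4, -2)
river cycle of g (length 2): (-2, 4, 1), (1, 4, -2)
cycles coincide ⇒ equivalent

yes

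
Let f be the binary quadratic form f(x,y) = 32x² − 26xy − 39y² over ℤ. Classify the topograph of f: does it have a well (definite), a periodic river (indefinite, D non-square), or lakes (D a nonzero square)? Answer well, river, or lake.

D = b²−4ac = (-26)² − 4·32·(-39) = 5668
D > 0 non-square ⇒ indefinite ⇒ periodic river

river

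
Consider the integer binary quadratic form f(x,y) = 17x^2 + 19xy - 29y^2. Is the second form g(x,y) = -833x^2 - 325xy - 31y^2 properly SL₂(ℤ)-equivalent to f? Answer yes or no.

D₁ = 2333, D₂ = 2333
river cycle of f (length 22): (-29, 39, 7), (7, 45, -11), (-11, 43, 11), (11, 45, -7), (-7, 39, 29), (29, 19, -17), (-17, 15, 31), (31, 47, -1), (-1, 47, 31), (31, 15, -17), … (12 more)
river cycle of g (length 22): (-31, 15, 17), (17, 19, -29), (-29, 39, 7), (7, 45, -11), (-11, 43, 11), (11, 45, -7), (-7, 39, 29), (29, 19, -17), (-17, 15, 31), (31, 47, -1), … (12 more)
cycles coincide ⇒ equivalent

yes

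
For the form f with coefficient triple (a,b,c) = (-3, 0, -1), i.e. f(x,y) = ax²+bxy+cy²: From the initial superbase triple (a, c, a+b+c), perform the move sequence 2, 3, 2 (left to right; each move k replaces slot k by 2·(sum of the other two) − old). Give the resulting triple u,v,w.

start (-3,-1,-4) = (f(1,0),f(0,1),f(1,1))
replace slot 2: 2·((-3)+(-4)) − (-1) = -13 → (-3,-13,-4)
replace slot 3: 2·((-3)+(-13)) − (-4) = -28 → (-3,-13,-28)
replace slot 2: 2·((-3)+(-28)) − (-13) = -49 → (-3,-49,-28)

-3,-49,-28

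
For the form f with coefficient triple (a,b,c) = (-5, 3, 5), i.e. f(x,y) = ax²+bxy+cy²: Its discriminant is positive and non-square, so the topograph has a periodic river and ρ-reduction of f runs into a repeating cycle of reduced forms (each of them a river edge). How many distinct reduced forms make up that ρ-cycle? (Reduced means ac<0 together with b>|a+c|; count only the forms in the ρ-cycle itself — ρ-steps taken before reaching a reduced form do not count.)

D = 109, ⌊√D⌋ = 10
river: ρ → (5,7,-3)
river: ρ → (-3,5,7)
river: ρ → (7,9,-1)
river: ρ → (-1,9,7)
river: ρ → (7,5,-3)
river: ρ → (-3,7,5)
river: ρ → (5,3,-5)
river: ρ → (-5,7,3)
river: ρ → (3,5,-7)
river: ρ → (-7,9,1)
river: ρ → (1,9,-7)
river: ρ → (-7,5,3)
river: ρ → (3,7,-5)
river: ρ → (-5,3,5)
ρ-cycle length = 14 (tail of 0 descent steps not counted)

14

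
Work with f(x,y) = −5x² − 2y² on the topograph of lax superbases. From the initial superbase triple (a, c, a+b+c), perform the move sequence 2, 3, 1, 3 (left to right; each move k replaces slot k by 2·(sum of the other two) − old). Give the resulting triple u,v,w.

start (-5,-2,-7) = (f(1,0),f(0,1),f(1,1))
replace slot 2: 2·((-5)+(-7)) − (-2) = -22 → (-5,-22,-7)
replace slot 3: 2·((-5)+(-22)) − (-7) = -47 → (-5,-22,-47)
replace slot 1: 2·((-22)+(-47)) − (-5) = -133 → (-133,-22,-47)
replace slot 3: 2·((-133)+(-22)) − (-47) = -263 → (-133,-22,-263)

-133,-22,-263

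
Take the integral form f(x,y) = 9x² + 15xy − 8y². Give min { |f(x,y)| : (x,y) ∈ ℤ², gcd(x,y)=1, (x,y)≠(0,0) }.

river: ρ → (-8,17,7)
river: ρ → (7,11,-14)
river: ρ → (-14,17,4)
river: ρ → (4,15,-18)
river: ρ → (-18,21,1)
river: ρ → (1,21,-18)
river: ρ → (-18,15,4)
river: ρ → (4,17,-14)
river: ρ → (-14,11,7)
river: ρ → (7,17,-8)
river: ρ → (-8,15,9)
river: ρ → (9,21,-2)
river: ρ → (-2,19,19)
river: ρ → (19,19,-2)
river: ρ → (-2,21,9)
river: ρ → (9,15,-8)
closes: descent 0, river 16
min |a| on river = 1

1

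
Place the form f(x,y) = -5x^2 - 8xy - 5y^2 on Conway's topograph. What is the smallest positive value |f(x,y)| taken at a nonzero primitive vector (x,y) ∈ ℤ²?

translate: b→-2 (≡8 mod 10), so (5,8,5)→(5,-2,2)
flip: (5,-2,2)→(2,2,5)
reduced (well bottom): (2,2,5) with a≤c, −a<b≤a
well minimum |f| = |-2| = 2 (negative-definite)

2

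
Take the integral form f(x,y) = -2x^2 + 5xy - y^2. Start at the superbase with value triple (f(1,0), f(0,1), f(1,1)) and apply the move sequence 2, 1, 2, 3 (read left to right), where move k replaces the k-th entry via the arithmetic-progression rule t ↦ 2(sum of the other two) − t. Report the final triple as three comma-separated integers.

start (-2,-1,2) = (f(1,0),f(0,1),f(1,1))
replace slot 2: 2·((-2)+2) − (-1) = 1 → (-2,1,2)
replace slot 1: 2·(1+2) − (-2) = 8 → (8,1,2)
replace slot 2: 2·(8+2) − 1 = 19 → (8,19,2)
replace slot 3: 2·(8+19) − 2 = 52 → (8,19,52)

8,19,52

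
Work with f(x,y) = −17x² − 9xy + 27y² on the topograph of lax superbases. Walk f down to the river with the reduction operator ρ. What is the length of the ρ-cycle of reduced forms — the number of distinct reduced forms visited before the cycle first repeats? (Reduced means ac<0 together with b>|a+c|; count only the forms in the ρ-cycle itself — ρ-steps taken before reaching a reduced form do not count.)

D = 1917, ⌊√D⌋ = 43
descent: ρ → (27,9,-17)
descent: ρ → (-17,25,19)  [lands on river]
river: ρ → (19,13,-23)
river: ρ → (-23,33,9)
river: ρ → (9,39,-11)
river: ρ → (-11,27,27)
river: ρ → (27,27,-11)
river: ρ → (-11,39,9)
river: ρ → (9,33,-23)
river: ρ → (-23,13,19)
river: ρ → (19,25,-17)
river: ρ → (-17,43,1)
river: ρ → (1,43,-17)
ρ-cycle length = 12 (tail of 2 descent steps not counted)

12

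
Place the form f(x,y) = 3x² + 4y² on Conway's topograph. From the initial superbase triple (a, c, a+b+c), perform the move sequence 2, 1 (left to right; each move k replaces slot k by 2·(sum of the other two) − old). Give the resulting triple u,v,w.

start (3,4,7) = (f(1,0),f(0,1),f(1,1))
replace slot 2: 2·(3+7) − 4 = 16 → (3,16,7)
replace slot 1: 2·(16+7) − 3 = 43 → (43,16,7)

43,16,7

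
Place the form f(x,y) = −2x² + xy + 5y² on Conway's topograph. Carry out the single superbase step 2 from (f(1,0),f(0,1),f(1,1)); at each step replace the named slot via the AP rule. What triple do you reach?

start (-2,5,4) = (f(1,0),f(0,1),f(1,1))
replace slot 2: 2·((-2)+4) − 5 = -1 → (-2,-1,4)

-2,-1,4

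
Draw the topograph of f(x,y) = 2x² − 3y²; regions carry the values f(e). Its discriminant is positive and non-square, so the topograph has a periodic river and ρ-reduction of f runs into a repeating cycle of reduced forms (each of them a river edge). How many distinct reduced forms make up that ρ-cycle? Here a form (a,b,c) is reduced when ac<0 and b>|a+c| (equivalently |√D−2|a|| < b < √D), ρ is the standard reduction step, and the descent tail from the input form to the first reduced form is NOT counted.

D = 24, ⌊√D⌋ = 4
descent: ρ → (-3,0,2)
descent: ρ → (2,4,-1)  [lands on river]
river: ρ → (-1,4,2)
ρ-cycle length = 2 (tail of 2 descent steps not counted)

2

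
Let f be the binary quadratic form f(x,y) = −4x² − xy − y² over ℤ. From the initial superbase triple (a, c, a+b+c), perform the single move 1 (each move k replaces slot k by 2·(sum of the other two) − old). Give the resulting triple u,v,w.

start (-4,-1,-6) = (f(1,0),f(0,1),f(1,1))
replace slot 1: 2·((-1)+(-6)) − (-4) = -10 → (-10,-1,-6)

-10,-1,-6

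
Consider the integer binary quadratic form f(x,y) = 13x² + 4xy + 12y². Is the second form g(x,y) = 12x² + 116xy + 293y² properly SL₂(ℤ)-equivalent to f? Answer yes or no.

D₁ = -608, D₂ = -608
f: flip: (13,4,12)→(12,-4,13)
f: reduced (well bottom): (12,-4,13) with a≤c, −a<b≤a
g: translate: b→-4 (≡116 mod 24), so (12,116,293)→(12,-4,13)
g: reduced (well bottom): (12,-4,13) with a≤c, −a<b≤a
reduced forms (12, -4, 13) vs (12, -4, 13) ⇒ equivalent

yes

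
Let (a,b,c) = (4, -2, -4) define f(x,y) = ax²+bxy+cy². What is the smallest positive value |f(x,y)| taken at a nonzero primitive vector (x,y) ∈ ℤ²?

descent: ρ → (-4,2,4)  [lands on river]
river: ρ → (4,6,-2)
river: ρ → (-2,6,4)
river: ρ → (4,2,-4)
river: ρ → (-4,6,2)
river: ρ → (2,6,-4)
closes: descent 1, river 6
min |a| on river = 2

2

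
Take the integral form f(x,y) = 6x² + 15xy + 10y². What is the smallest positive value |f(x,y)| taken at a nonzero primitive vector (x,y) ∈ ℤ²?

translate: b→3 (≡15 mod 12), so (6,15,10)→(6,3,1)
flip: (6,3,1)→(1,-3,6)
translate: b→1 (≡-3 mod 2), so (1,-3,6)→(1,1,4)
reduced (well bottom): (1,1,4) with a≤c, −a<b≤a
well minimum = a = 1

1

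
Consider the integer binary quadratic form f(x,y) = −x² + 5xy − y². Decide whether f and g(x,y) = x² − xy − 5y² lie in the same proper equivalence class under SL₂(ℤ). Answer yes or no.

D₁ = 21, D₂ = 21
river cycle of f (length 2): (-1, 3, 3), (3, 3, -1)
river cycle of g (length 2): (1, 3, -3), (-3, 3, 1)
cycles differ ⇒ inequivalent

no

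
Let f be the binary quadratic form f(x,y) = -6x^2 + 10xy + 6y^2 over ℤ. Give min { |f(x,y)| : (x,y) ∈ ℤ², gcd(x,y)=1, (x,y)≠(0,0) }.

river: ρ → (6,14,-2)
river: ρ → (-2,14,6)
river: ρ → (6,10,-6)
river: ρ → (-6,14,2)
river: ρ → (2,14,-6)
river: ρ → (-6,10,6)
closes: descent 0, river 6
min |a| on river = 2

2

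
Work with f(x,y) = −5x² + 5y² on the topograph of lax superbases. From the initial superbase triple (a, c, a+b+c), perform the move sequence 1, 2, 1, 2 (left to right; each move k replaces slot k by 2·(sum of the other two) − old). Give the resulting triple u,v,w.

start (-5,5,0) = (f(1,0),f(0,1),f(1,1))
replace slot 1: 2·(5+0) − (-5) = 15 → (15,5,0)
replace slot 2: 2·(15+0) − 5 = 25 → (15,25,0)
replace slot 1: 2·(25+0) − 15 = 35 → (35,25,0)
replace slot 2: 2·(35+0) − 25 = 45 → (35,45,0)

35,45,0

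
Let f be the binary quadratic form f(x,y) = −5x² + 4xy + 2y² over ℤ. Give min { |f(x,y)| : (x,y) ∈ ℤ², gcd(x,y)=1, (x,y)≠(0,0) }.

river: ρ → (2,4,-5)
river: ρ → (-5,6,1)
river: ρ → (1,6,-5)
river: ρ → (-5,4,2)
closes: descent 0, river 4
min |a| on river = 1

1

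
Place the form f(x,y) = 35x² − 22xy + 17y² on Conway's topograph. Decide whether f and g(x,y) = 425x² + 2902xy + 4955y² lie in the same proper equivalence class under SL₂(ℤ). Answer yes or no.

D₁ = -1896, D₂ = -1896
f: flip: (35,-22,17)→(17,22,35)
f: translate: b→-12 (≡22 mod 34), so (17,22,35)→(17,-12,30)
f: reduced (well bottom): (17,-12,30) with a≤c, −a<b≤a
g: translate: b→352 (≡2902 mod 850), so (425,2902,4955)→(425,352,74)
g: flip: (425,352,74)→(74,-352,425)
g: translate: b→-56 (≡-352 mod 148), so (74,-352,425)→(74,-56,17)
g: flip: (74,-56,17)→(17,56,74)
g: translate: b→-12 (≡56 mod 34), so (17,56,74)→(17,-12,30)
g: reduced (well bottom): (17,-12,30) with a≤c, −a<b≤a
reduced forms (17, -12, 30) vs (17, -12, 30) ⇒ equivalent

yes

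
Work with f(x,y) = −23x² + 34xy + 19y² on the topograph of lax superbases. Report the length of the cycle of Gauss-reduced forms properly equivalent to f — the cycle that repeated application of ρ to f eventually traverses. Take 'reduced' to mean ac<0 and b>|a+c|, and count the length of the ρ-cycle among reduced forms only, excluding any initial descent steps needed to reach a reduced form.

D = 2904, ⌊√D⌋ = 53
river: ρ → (19,42,-15)
river: ρ → (-15,48,10)
river: ρ → (10,52,-5)
river: ρ → (-5,48,30)
river: ρ → (30,12,-23)
river: ρ → (-23,34,19)
ρ-cycle length = 6 (tail of 0 descent steps not counted)

6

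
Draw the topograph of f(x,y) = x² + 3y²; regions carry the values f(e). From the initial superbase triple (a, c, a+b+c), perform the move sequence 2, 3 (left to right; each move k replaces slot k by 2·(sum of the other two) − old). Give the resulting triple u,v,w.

start (1,3,4) = (f(1,0),f(0,1),f(1,1))
replace slot 2: 2·(1+4) − 3 = 7 → (1,7,4)
replace slot 3: 2·(1+7) − 4 = 12 → (1,7,12)

1,7,12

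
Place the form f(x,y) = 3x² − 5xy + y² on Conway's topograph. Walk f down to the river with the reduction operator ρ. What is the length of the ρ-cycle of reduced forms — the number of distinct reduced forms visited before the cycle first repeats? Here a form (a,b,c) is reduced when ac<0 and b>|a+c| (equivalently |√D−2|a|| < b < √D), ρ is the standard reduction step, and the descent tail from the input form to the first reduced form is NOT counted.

D = 13, ⌊√D⌋ = 3
descent: ρ → (1,3,-1)  [lands on river]
river: ρ → (-1,3,1)
ρ-cycle length = 2 (tail of 1 descent step not counted)

2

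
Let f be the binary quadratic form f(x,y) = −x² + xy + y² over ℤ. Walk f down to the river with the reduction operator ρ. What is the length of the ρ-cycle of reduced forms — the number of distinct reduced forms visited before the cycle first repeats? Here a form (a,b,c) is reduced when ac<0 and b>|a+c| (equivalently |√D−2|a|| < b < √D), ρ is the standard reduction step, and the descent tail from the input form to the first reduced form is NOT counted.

D = 5, ⌊√D⌋ = 2
river: ρ → (1,1,-1)
river: ρ → (-1,1,1)
ρ-cycle length = 2 (tail of 0 descent steps not counted)

2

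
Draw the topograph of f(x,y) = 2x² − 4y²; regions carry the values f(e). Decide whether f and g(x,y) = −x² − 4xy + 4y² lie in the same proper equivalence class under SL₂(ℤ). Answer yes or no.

D₁ = 32, D₂ = 32
river cycle of f (length 2): (2, 4, -2), (-2, 4, 2)
river cycle of g (length 2): (4, 4, -1), (-1, 4, 4)
cycles differ ⇒ inequivalent

no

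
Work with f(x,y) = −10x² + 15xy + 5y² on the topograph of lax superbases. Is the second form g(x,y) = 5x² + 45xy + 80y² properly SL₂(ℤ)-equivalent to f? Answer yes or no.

D₁ = 425, D₂ = 425
river cycle of f (length 6): (5, 15, -10), (-10, 5, 10), (10, 15, -5), (-5, 15, 10), (10, 5, -10), (-10, 15, 5)
river cycle of g (length 6): (5, 15, -10), (-10, 5, 10), (10, 15, -5), (-5, 15, 10), (10, 5, -10), (-10, 15, 5)
cycles coincide ⇒ equivalent

yes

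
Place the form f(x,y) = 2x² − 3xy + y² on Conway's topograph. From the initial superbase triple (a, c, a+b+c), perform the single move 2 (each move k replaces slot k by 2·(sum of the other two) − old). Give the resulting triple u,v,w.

start (2,1,0) = (f(1,0),f(0,1),f(1,1))
replace slot 2: 2·(2+0) − 1 = 3 → (2,3,0)

2,3,0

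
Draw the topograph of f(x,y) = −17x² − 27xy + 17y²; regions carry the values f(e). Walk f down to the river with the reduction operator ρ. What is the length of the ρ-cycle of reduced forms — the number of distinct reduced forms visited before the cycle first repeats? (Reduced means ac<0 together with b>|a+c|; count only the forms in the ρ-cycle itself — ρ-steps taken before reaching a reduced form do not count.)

D = 1885, ⌊√D⌋ = 43
descent: ρ → (17,27,-17)  [lands on river]
river: ρ → (-17,41,3)
river: ρ → (3,43,-3)
river: ρ → (-3,41,17)
ρ-cycle length = 4 (tail of 1 descent step not counted)

4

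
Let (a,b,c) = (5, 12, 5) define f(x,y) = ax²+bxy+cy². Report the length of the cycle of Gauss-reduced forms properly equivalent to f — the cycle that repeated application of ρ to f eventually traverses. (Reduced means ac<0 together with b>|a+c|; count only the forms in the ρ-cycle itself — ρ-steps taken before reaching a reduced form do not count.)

D = 44, ⌊√D⌋ = 6
descent: ρ → (5,-2,-2)
descent: ρ → (-2,6,1)  [lands on river]
river: ρ → (1,6,-2)
ρ-cycle length = 2 (tail of 2 descent steps not counted)

2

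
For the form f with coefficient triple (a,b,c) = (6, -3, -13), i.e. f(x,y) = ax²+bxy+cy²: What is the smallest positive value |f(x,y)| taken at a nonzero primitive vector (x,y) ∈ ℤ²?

descent: ρ → (-13,3,6)
descent: ρ → (6,9,-10)  [lands on river]
river: ρ → (-10,11,5)
river: ρ → (5,9,-12)
river: ρ → (-12,15,2)
river: ρ → (2,17,-4)
river: ρ → (-4,15,6)
closes: descent 2, river 6
min |a| on river = 2

2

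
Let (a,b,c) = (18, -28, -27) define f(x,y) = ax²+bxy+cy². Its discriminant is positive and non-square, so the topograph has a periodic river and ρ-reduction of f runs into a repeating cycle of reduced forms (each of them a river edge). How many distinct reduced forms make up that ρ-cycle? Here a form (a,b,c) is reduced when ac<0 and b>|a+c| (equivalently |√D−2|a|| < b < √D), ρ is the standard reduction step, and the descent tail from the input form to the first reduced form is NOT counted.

D = 2728, ⌊√D⌋ = 52
descent: ρ → (-27,28,18)  [lands on river]
river: ρ → (18,44,-11)
river: ρ → (-11,44,18)
river: ρ → (18,28,-27)
river: ρ → (-27,26,19)
river: ρ → (19,50,-3)
river: ρ → (-3,52,2)
river: ρ → (2,52,-3)
river: ρ → (-3,50,19)
river: ρ → (19,26,-27)
ρ-cycle length = 10 (tail of 1 descent step not counted)

10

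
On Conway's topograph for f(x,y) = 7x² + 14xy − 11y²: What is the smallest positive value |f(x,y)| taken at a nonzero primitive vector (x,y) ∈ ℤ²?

river: ρ → (-11,8,10)
river: ρ → (10,12,-9)
river: ρ → (-9,6,13)
river: ρ → (13,20,-2)
river: ρ → (-2,20,13)
river: ρ → (13,6,-9)
river: ρ → (-9,12,10)
river: ρ → (10,8,-11)
river: ρ → (-11,14,7)
river: ρ → (7,14,-11)
closes: descent 0, river 10
min |a| on river = 2

2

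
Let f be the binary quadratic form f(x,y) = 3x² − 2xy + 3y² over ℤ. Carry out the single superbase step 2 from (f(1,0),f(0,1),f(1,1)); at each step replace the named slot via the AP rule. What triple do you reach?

start (3,3,4) = (f(1,0),f(0,1),f(1,1))
replace slot 2: 2·(3+4) − 3 = 11 → (3,11,4)

3,11,4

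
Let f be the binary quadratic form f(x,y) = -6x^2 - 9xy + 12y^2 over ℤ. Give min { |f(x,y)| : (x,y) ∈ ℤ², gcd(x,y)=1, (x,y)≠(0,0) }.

descent: ρ → (12,9,-6)  [lands on river]
river: ρ → (-6,15,6)
river: ρ → (6,9,-12)
river: ρ → (-12,15,3)
river: ρ → (3,15,-12)
river: ρ → (-12,9,6)
river: ρ → (6,15,-6)
river: ρ → (-6,9,12)
river: ρ → (12,15,-3)
river: ρ → (-3,15,12)
closes: descent 1, river 10
min |a| on river = 3

3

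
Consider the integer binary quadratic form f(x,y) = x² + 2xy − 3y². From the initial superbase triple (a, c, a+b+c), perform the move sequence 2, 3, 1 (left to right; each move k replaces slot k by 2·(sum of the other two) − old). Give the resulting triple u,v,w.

start (1,-3,0) = (f(1,0),f(0,1),f(1,1))
replace slot 2: 2·(1+0) − (-3) = 5 → (1,5,0)
replace slot 3: 2·(1+5) − 0 = 12 → (1,5,12)
replace slot 1: 2·(5+12) − 1 = 33 → (33,5,12)

33,5,12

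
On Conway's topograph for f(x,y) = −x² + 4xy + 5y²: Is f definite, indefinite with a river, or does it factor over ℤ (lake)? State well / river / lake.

D = b²−4ac = 4² − 4·(-1)·5 = 36
D = 6² is a perfect square ⇒ form factors over ℤ ⇒ lakes

lake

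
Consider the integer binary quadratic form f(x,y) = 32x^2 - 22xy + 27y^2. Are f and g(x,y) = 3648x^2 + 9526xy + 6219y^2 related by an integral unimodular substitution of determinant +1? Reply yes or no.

D₁ = -2972, D₂ = -2972
f: flip: (32,-22,27)→(27,22,32)
f: reduced (well bottom): (27,22,32) with a≤c, −a<b≤a
g: translate: b→2230 (≡9526 mod 7296), so (3648,9526,6219)→(3648,2230,341)
g: flip: (3648,2230,341)→(341,-2230,3648)
g: translate: b→-184 (≡-2230 mod 682), so (341,-2230,3648)→(341,-184,27)
g: flip: (341,-184,27)→(27,184,341)
g: translate: b→22 (≡184 mod 54), so (27,184,341)→(27,22,32)
g: reduced (well bottom): (27,22,32) with a≤c, −a<b≤a
reduced forms (27, 22, 32) vs (27, 22, 32) ⇒ equivalent

yes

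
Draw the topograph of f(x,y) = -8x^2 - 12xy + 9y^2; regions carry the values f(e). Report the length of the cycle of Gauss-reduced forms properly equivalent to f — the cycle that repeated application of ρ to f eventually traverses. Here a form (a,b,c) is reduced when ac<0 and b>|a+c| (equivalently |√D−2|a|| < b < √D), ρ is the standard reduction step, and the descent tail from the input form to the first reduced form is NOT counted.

D = 432, ⌊√D⌋ = 20
descent: ρ → (9,12,-8)  [lands on river]
river: ρ → (-8,20,1)
river: ρ → (1,20,-8)
river: ρ → (-8,12,9)
river: ρ → (9,6,-11)
river: ρ → (-11,16,4)
river: ρ → (4,16,-11)
river: ρ → (-11,6,9)
ρ-cycle length = 8 (tail of 1 descent step not counted)

8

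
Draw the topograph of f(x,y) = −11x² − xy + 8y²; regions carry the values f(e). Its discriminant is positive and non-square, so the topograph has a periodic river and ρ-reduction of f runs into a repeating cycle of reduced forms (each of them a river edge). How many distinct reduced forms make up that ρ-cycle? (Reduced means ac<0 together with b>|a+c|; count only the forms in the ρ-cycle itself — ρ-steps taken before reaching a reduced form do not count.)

D = 353, ⌊√D⌋ = 18
descent: ρ → (8,17,-2)  [lands on river]
river: ρ → (-2,15,16)
river: ρ → (16,17,-1)
river: ρ → (-1,17,16)
river: ρ → (16,15,-2)
river: ρ → (-2,17,8)
river: ρ → (8,15,-4)
river: ρ → (-4,17,4)
river: ρ → (4,15,-8)
river: ρ → (-8,17,2)
river: ρ → (2,15,-16)
river: ρ → (-16,17,1)
river: ρ → (1,17,-16)
river: ρ → (-16,15,2)
river: ρ → (2,17,-8)
river: ρ → (-8,15,4)
river: ρ → (4,17,-4)
river: ρ → (-4,15,8)
ρ-cycle length = 18 (tail of 1 descent step not counted)

18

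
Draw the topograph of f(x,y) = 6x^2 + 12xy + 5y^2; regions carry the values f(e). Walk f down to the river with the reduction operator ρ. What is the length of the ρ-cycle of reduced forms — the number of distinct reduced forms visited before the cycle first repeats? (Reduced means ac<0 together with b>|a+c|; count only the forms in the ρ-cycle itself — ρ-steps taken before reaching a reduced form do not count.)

D = 24, ⌊√D⌋ = 4
descent: ρ → (5,-2,-1)
descent: ρ → (-1,4,2)  [lands on river]
river: ρ → (2,4,-1)
ρ-cycle length = 2 (tail of 2 descent steps not counted)

2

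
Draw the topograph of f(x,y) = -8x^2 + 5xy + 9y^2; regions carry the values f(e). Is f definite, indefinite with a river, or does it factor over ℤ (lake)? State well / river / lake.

D = b²−4ac = 5² − 4·(-8)·9 = 313
D > 0 non-square ⇒ indefinite ⇒ periodic river

river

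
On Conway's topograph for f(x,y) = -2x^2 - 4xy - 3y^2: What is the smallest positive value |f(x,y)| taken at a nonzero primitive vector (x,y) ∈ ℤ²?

translate: b→0 (≡4 mod 4), so (2,4,3)→(2,0,1)
flip: (2,0,1)→(1,0,2)
reduced (well bottom): (1,0,2) with a≤c, −a<b≤a
well minimum |f| = |-1| = 1 (negative-definite)

1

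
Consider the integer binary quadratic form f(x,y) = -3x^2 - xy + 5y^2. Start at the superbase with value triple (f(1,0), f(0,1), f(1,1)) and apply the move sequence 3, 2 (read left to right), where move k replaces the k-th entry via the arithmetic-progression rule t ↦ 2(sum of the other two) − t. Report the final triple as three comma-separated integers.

start (-3,5,1) = (f(1,0),f(0,1),f(1,1))
replace slot 3: 2·((-3)+5) − 1 = 3 → (-3,5,3)
replace slot 2: 2·((-3)+3) − 5 = -5 → (-3,-5,3)

-3,-5,3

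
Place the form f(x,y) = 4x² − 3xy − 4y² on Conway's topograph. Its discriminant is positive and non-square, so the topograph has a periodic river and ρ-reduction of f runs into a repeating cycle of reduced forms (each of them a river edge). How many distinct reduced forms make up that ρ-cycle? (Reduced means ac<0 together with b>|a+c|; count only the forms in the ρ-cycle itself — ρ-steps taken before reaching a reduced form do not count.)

D = 73, ⌊√D⌋ = 8
descent: ρ → (-4,3,4)  [lands on river]
river: ρ → (4,5,-3)
river: ρ → (-3,7,2)
river: ρ → (2,5,-6)
river: ρ → (-6,7,1)
river: ρ → (1,7,-6)
river: ρ → (-6,5,2)
river: ρ → (2,7,-3)
river: ρ → (-3,5,4)
river: ρ → (4,3,-4)
river: ρ → (-4,5,3)
river: ρ → (3,7,-2)
river: ρ → (-2,5,6)
river: ρ → (6,7,-1)
river: ρ → (-1,7,6)
river: ρ → (6,5,-2)
river: ρ → (-2,7,3)
river: ρ → (3,5,-4)
ρ-cycle length = 18 (tail of 1 descent step not counted)

18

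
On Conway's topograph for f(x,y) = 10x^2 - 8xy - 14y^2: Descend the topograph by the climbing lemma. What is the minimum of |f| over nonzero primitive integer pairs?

descent: ρ → (-14,8,10)  [lands on river]
river: ρ → (10,12,-12)
river: ρ → (-12,12,10)
river: ρ → (10,8,-14)
river: ρ → (-14,20,4)
river: ρ → (4,20,-14)
closes: descent 1, river 6
min |a| on river = 4

4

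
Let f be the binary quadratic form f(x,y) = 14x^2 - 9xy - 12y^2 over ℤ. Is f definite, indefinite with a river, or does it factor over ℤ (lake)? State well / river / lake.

D = b²−4ac = (-9)² − 4·14·(-12) = 753
D > 0 non-square ⇒ indefinite ⇒ periodic river

river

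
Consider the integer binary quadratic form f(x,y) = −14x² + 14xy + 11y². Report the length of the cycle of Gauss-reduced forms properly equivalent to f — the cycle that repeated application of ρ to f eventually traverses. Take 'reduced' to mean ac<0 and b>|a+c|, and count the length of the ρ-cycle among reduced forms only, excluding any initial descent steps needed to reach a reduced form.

D = 812, ⌊√D⌋ = 28
river: ρ → (11,8,-17)
river: ρ → (-17,26,2)
river: ρ → (2,26,-17)
river: ρ → (-17,8,11)
river: ρ → (11,14,-14)
river: ρ → (-14,14,11)
ρ-cycle length = 6 (tail of 0 descent steps not counted)

6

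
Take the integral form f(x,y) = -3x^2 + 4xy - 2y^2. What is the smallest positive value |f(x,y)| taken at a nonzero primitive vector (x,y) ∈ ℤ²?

translate: b→2 (≡-4 mod 6), so (3,-4,2)→(3,2,1)
flip: (3,2,1)→(1,-2,3)
translate: b→0 (≡-2 mod 2), so (1,-2,3)→(1,0,2)
reduced (well bottom): (1,0,2) with a≤c, −a<b≤a
well minimum |f| = |-1| = 1 (negative-definite)

1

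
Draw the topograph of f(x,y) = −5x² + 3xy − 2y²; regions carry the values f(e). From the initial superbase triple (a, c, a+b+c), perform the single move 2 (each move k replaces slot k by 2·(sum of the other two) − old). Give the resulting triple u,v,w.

start (-5,-2,-4) = (f(1,0),f(0,1),f(1,1))
replace slot 2: 2·((-5)+(-4)) − (-2) = -16 → (-5,-16,-4)

-5,-16,-4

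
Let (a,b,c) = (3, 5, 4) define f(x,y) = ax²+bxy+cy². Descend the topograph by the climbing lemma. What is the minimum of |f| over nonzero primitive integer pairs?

translate: b→-1 (≡5 mod 6), so (3,5,4)→(3,-1,2)
flip: (3,-1,2)→(2,1,3)
reduced (well bottom): (2,1,3) with a≤c, −a<b≤a
well minimum = a = 2

2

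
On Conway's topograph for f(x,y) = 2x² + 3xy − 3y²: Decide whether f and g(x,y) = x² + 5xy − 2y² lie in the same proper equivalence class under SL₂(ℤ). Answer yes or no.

D₁ = 33, D₂ = 33
river cycle of f (length 4): (-3, 3, 2), (2, 5, -1), (-1, 5, 2), (2, 3, -3)
river cycle of g (length 4): (-2, 3, 3), (3, 3, -2), (-2, 5, 1), (1, 5, -2)
cycles differ ⇒ inequivalent

no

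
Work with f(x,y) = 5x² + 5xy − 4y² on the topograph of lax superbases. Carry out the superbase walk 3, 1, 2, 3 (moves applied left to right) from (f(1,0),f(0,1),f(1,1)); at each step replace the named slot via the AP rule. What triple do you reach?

start (5,-4,6) = (f(1,0),f(0,1),f(1,1))
replace slot 3: 2·(5+(-4)) − 6 = -4 → (5,-4,-4)
replace slot 1: 2·((-4)+(-4)) − 5 = -21 → (-21,-4,-4)
replace slot 2: 2·((-21)+(-4)) − (-4) = -46 → (-21,-46,-4)
replace slot 3: 2·((-21)+(-46)) − (-4) = -130 → (-21,-46,-130)

-21,-46,-130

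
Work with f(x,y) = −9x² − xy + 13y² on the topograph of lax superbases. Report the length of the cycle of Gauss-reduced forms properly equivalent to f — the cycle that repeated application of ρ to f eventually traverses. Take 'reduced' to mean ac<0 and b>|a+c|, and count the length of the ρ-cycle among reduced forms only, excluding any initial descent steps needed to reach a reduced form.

D = 469, ⌊√D⌋ = 21
descent: ρ → (13,1,-9)
descent: ρ → (-9,17,5)  [lands on river]
river: ρ → (5,13,-15)
river: ρ → (-15,17,3)
river: ρ → (3,19,-9)
ρ-cycle length = 4 (tail of 2 descent steps not counted)

4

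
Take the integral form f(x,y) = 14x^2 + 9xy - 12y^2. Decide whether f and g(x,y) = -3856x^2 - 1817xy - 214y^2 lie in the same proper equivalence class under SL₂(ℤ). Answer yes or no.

D₁ = 753, D₂ = 753
river cycle of f (length 24): (-12, 15, 11), (11, 7, -16), (-16, 25, 2), (2, 27, -3), (-3, 27, 2), (2, 25, -16), (-16, 7, 11), (11, 15, -12), (-12, 9, 14), (14, 19, -7), … (14 more)
river cycle of g (length 24): (-12, 15, 11), (11, 7, -16), (-16, 25, 2), (2, 27, -3), (-3, 27, 2), (2, 25, -16), (-16, 7, 11), (11, 15, -12), (-12, 9, 14), (14, 19, -7), … (14 more)
cycles coincide ⇒ equivalent

yes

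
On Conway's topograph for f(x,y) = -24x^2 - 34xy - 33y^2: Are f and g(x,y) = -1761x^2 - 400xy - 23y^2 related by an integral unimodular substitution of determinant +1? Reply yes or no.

D₁ = -2012, D₂ = -2012
f is negative-definite; reduce −f:
−f: translate: b→-14 (≡34 mod 48), so (24,34,33)→(24,-14,23)
−f: flip: (24,-14,23)→(23,14,24)
−f: reduced (well bottom): (23,14,24) with a≤c, −a<b≤a
flip sign back: reduced form of f is (-23,-14,-24)
g is negative-definite; reduce −g:
−g: flip: (1761,400,23)→(23,-400,1761)
−g: translate: b→14 (≡-400 mod 46), so (23,-400,1761)→(23,14,24)
−g: reduced (well bottom): (23,14,24) with a≤c, −a<b≤a
flip sign back: reduced form of g is (-23,-14,-24)
reduced forms (-23, -14, -24) vs (-23, -14, -24) ⇒ equivalent

yes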